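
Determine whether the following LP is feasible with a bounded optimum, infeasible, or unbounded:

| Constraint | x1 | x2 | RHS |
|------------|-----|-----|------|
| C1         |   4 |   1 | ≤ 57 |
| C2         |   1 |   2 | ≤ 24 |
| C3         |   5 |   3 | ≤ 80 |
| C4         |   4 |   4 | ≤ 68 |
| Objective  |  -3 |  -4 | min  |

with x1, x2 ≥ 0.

Feasible with a bounded optimal solution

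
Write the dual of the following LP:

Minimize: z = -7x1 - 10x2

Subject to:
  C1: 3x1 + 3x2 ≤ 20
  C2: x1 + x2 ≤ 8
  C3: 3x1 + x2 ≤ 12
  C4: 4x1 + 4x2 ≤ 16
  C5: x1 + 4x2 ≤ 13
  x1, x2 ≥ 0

Primal min cᵀx s.t. Ax ≤ b, x ≥ 0  →  Dual max −bᵀy s.t. Aᵀy ≥ −c, y ≥ 0.

Maximize: z = -20y1 - 8y2 - 12y3 - 16y4 - 13y5

Subject to:
  3y1 + y2 + 3y3 + 4y4 + y5 ≥ 7
  3y1 + y2 + y3 + 4y4 + 4y5 ≥ 10
  y1, y2, y3, y4, y5 ≥ 0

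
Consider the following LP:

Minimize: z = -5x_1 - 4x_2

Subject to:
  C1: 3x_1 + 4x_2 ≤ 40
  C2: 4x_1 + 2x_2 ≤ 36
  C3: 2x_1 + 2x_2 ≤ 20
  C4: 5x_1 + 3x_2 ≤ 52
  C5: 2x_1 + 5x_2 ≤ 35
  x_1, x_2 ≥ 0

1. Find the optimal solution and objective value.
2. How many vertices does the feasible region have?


1. x_1 = 8, x_2 = 2, z = -48
2. 5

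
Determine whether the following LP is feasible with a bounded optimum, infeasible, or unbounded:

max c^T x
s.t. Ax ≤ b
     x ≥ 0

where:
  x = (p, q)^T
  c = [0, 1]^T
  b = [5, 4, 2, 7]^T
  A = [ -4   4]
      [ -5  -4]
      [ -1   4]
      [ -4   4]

Unbounded (objective can increase without bound)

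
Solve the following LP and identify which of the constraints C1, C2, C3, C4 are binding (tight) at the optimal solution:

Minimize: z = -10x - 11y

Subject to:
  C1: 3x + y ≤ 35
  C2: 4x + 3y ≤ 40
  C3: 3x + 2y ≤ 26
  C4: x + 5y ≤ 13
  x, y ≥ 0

At x = 8, y = 1, compute slack b - a·x for each constraint:
  C1: 35 − 25 = 10  (slack)
  C2: 40 − 35 = 5  (slack)
  C3: 26 − 26 = 0  (binding)
  C4: 13 − 13 = 0  (binding)

Optimal: x = 8, y = 1
Binding: C3, C4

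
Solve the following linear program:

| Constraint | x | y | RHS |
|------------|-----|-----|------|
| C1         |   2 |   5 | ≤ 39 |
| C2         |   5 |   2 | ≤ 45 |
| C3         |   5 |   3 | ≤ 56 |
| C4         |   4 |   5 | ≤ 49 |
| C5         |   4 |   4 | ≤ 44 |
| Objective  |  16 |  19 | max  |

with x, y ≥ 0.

Evaluate the objective at each vertex of the feasible region:
  z(0, 0) = 0
  z(9, 0) = 144
  z(7.667, 3.333) = 186
  z(6, 5) = 191  ←
  z(5, 5.8) = 190.2
  z(0, 7.8) = 148.2
The maximum is at x = 6, y = 5.

x = 6, y = 5, z = 191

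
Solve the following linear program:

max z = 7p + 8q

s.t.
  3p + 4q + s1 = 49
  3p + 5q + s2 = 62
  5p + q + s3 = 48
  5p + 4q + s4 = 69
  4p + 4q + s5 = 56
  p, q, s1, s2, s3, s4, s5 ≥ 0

Evaluate the objective at each vertex of the feasible region:
  z(0, 0) = 0
  z(9.6, 0) = 67.2
  z(8.5, 5.5) = 103.5
  z(7, 7) = 105  ←
  z(0, 12.25) = 98
The maximum is at p = 7, q = 7.

p = 7, q = 7, z = 105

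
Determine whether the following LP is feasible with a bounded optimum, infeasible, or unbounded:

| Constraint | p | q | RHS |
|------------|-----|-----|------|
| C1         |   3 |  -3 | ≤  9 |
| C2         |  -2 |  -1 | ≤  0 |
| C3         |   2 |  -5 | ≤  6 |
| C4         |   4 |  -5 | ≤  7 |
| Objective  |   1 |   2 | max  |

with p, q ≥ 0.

Unbounded (objective can increase without bound)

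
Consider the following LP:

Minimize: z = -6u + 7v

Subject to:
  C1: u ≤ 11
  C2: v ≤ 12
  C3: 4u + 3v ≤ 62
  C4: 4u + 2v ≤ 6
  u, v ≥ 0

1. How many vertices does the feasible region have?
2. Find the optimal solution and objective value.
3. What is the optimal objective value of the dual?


1. 3
2. u = 1.5, v = 0, z = -9
3. -9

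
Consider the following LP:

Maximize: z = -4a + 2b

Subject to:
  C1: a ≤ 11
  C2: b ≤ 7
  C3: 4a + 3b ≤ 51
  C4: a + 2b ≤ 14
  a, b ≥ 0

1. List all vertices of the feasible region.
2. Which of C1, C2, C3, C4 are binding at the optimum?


1. (0, 0), (11, 0), (11, 1.5), (0, 7)
2. C2, C4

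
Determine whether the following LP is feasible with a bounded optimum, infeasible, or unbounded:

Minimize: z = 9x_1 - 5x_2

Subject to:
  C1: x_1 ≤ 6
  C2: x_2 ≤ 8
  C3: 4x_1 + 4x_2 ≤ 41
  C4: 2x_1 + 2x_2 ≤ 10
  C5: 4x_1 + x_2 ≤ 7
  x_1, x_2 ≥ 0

Feasible with a bounded optimal solution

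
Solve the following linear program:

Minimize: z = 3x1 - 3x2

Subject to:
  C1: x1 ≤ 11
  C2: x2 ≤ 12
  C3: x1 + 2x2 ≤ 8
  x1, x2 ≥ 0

Evaluate the objective at each vertex of the feasible region:
  z(0, 0) = 0
  z(8, 0) = 24
  z(0, 4) = -12  ←
The minimum is at x1 = 0, x2 = 4.

x1 = 0, x2 = 4, z = -12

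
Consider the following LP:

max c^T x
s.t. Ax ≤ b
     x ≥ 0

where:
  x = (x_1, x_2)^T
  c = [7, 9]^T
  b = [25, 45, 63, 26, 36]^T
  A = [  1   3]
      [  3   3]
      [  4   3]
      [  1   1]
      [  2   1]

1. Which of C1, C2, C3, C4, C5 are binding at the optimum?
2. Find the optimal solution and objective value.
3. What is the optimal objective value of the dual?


1. C1, C2
2. x_1 = 10, x_2 = 5, z = 115
3. 115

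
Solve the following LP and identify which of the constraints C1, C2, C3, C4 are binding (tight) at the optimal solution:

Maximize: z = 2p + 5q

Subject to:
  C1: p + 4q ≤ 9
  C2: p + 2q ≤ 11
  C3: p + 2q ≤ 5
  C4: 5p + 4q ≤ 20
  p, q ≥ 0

At p = 1, q = 2, compute slack b - a·x for each constraint:
  C1: 9 − 9 = 0  (binding)
  C2: 11 − 5 = 6  (slack)
  C3: 5 − 5 = 0  (binding)
  C4: 20 − 13 = 7  (slack)

Optimal: p = 1, q = 2
Binding: C1, C3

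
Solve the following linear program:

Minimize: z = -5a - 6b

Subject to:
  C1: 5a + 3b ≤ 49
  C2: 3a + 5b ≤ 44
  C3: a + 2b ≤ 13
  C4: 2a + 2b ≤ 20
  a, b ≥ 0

Evaluate the objective at each vertex of the feasible region:
  z(0, 0) = 0
  z(9.8, 0) = -49
  z(9.5, 0.5) = -50.5
  z(7, 3) = -53  ←
  z(0, 6.5) = -39
The minimum is at a = 7, b = 3.

a = 7, b = 3, z = -53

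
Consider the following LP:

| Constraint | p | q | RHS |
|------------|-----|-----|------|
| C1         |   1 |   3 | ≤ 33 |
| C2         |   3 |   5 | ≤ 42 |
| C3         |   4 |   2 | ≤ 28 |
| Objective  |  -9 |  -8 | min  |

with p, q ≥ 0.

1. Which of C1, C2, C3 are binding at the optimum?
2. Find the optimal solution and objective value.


1. C2, C3
2. p = 4, q = 6, z = -84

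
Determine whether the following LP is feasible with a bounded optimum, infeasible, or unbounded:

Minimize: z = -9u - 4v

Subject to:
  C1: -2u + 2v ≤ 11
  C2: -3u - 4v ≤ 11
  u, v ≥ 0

Unbounded (objective can decrease without bound)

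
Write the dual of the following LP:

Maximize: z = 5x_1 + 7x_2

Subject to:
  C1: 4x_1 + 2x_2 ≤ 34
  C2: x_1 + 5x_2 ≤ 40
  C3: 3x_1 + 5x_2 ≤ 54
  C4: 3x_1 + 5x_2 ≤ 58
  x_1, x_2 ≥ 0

Primal max cᵀx s.t. Ax ≤ b, x ≥ 0  →  Dual min bᵀy s.t. Aᵀy ≥ c, y ≥ 0.

Minimize: z = 34y1 + 40y2 + 54y3 + 58y4

Subject to:
  4y1 + y2 + 3y3 + 3y4 ≥ 5
  2y1 + 5y2 + 5y3 + 5y4 ≥ 7
  y1, y2, y3, y4 ≥ 0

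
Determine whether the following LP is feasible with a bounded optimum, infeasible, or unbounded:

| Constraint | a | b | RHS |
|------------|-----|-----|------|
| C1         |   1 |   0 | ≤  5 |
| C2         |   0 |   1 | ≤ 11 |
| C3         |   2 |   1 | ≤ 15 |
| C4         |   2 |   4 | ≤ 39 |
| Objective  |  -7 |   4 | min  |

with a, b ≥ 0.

Feasible with a bounded optimal solution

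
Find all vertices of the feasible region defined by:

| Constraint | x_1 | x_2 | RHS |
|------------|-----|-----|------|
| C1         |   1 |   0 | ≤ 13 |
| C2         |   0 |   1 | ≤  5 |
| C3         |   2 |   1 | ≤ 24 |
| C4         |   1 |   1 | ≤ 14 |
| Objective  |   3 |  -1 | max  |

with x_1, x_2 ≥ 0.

(0, 0), (12, 0), (10, 4), (9, 5), (0, 5)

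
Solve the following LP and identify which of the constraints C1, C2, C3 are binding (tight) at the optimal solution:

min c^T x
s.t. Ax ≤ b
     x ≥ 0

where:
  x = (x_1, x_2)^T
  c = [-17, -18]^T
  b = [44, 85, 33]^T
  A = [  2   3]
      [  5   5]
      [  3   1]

At x_1 = 7, x_2 = 10, compute slack b - a·x for each constraint:
  C1: 44 − 44 = 0  (binding)
  C2: 85 − 85 = 0  (binding)
  C3: 33 − 31 = 2  (slack)

Optimal: x_1 = 7, x_2 = 10
Binding: C1, C2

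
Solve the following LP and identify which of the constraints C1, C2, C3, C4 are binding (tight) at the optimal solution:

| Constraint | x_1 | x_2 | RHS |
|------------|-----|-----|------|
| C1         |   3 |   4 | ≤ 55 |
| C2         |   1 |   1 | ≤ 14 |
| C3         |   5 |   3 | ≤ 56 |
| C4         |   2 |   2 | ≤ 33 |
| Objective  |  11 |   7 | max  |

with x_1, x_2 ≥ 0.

At x_1 = 7, x_2 = 7, compute slack b - a·x for each constraint:
  C1: 55 − 49 = 6  (slack)
  C2: 14 − 14 = 0  (binding)
  C3: 56 − 56 = 0  (binding)
  C4: 33 − 28 = 5  (slack)

Optimal: x_1 = 7, x_2 = 7
Binding: C2, C3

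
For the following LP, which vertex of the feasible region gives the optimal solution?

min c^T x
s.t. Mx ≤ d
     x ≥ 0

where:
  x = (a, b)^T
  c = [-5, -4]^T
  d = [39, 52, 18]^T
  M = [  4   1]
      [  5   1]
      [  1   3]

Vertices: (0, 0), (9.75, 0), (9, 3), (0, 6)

Evaluate the objective at each vertex of the feasible region:
  z(0, 0) = 0
  z(9.75, 0) = -48.75
  z(9, 3) = -57  ←
  z(0, 6) = -24
The minimum is at a = 9, b = 3.

(9, 3)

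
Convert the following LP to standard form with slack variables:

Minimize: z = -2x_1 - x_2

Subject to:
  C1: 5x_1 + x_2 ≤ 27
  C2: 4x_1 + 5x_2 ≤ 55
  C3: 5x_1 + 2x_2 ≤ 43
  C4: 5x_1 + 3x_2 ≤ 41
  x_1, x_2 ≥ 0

min z = -2x_1 - x_2

s.t.
  5x_1 + x_2 + s1 = 27
  4x_1 + 5x_2 + s2 = 55
  5x_1 + 2x_2 + s3 = 43
  5x_1 + 3x_2 + s4 = 41
  x_1, x_2, s1, s2, s3, s4 ≥ 0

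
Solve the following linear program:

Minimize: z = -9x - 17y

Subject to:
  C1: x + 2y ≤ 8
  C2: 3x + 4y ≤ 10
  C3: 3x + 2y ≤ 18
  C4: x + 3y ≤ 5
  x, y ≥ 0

Evaluate the objective at each vertex of the feasible region:
  z(0, 0) = 0
  z(3.333, 0) = -30
  z(2, 1) = -35  ←
  z(0, 1.667) = -28.33
The minimum is at x = 2, y = 1.

x = 2, y = 1, z = -35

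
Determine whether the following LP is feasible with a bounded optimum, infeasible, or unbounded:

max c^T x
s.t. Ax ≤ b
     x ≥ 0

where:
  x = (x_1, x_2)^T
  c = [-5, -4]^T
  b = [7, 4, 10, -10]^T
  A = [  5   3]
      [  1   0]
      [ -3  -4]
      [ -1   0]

Infeasible (no feasible solution exists)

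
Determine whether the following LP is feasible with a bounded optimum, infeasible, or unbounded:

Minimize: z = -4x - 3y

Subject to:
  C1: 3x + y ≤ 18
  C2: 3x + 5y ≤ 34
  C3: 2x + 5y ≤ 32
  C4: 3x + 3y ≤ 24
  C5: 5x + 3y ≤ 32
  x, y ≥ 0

Feasible with a bounded optimal solution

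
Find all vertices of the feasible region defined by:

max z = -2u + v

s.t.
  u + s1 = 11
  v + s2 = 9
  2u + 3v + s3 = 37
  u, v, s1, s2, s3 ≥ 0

(0, 0), (11, 0), (11, 5), (5, 9), (0, 9)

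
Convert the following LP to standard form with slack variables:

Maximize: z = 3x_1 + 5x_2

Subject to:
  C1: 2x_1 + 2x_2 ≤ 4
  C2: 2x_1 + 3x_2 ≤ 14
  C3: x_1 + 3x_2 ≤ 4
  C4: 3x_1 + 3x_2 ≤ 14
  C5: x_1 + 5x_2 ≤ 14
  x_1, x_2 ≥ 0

max z = 3x_1 + 5x_2

s.t.
  2x_1 + 2x_2 + s1 = 4
  2x_1 + 3x_2 + s2 = 14
  x_1 + 3x_2 + s3 = 4
  3x_1 + 3x_2 + s4 = 14
  x_1 + 5x_2 + s5 = 14
  x_1, x_2, s1, s2, s3, s4, s5 ≥ 0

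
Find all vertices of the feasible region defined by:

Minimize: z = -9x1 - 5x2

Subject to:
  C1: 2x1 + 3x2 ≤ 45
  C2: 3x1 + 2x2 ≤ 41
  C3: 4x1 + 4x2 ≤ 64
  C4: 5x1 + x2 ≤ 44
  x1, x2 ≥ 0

(0, 0), (8.8, 0), (7, 9), (3, 13), (0, 15)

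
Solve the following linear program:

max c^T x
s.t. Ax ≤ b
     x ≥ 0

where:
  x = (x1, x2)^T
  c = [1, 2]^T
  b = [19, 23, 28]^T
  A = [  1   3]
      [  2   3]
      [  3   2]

Evaluate the objective at each vertex of the feasible region:
  z(0, 0) = 0
  z(9.333, 0) = 9.333
  z(7.6, 2.6) = 12.8
  z(4, 5) = 14  ←
  z(0, 6.333) = 12.67
The maximum is at x1 = 4, x2 = 5.

x1 = 4, x2 = 5, z = 14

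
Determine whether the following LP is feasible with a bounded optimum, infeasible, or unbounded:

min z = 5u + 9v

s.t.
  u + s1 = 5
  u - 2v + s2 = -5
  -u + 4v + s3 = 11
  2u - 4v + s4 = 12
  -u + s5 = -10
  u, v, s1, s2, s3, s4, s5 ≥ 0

Infeasible (no feasible solution exists)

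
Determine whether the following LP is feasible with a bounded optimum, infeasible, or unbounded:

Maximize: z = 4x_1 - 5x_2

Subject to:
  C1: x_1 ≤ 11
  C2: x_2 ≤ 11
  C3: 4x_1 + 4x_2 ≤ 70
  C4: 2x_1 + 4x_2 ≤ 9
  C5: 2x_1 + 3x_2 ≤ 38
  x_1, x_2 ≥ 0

Feasible with a bounded optimal solution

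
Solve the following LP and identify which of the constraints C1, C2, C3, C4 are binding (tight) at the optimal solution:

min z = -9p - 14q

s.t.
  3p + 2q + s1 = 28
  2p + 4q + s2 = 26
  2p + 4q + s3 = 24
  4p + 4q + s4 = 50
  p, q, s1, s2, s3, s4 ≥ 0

At p = 8, q = 2, compute slack b - a·x for each constraint:
  C1: 28 − 28 = 0  (binding)
  C2: 26 − 24 = 2  (slack)
  C3: 24 − 24 = 0  (binding)
  C4: 50 − 40 = 10  (slack)

Optimal: p = 8, q = 2
Binding: C1, C3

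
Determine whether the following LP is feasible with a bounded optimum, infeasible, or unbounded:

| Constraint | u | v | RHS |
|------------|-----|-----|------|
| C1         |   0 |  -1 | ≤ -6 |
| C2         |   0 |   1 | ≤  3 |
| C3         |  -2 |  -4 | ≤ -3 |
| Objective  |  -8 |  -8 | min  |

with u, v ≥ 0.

Infeasible (no feasible solution exists)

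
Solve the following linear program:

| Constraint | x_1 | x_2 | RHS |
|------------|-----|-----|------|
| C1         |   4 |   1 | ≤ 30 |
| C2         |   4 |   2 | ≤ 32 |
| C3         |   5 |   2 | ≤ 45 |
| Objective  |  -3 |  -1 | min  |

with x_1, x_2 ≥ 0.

Evaluate the objective at each vertex of the feasible region:
  z(0, 0) = 0
  z(7.5, 0) = -22.5
  z(7, 2) = -23  ←
  z(0, 16) = -16
The minimum is at x_1 = 7, x_2 = 2.

x_1 = 7, x_2 = 2, z = -23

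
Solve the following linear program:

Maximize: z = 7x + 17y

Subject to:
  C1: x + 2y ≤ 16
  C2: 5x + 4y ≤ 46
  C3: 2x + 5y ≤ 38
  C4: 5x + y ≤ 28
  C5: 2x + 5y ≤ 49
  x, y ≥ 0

Evaluate the objective at each vertex of the feasible region:
  z(0, 0) = 0
  z(5.6, 0) = 39.2
  z(4.444, 5.778) = 129.3
  z(4, 6) = 130  ←
  z(0, 7.6) = 129.2
The maximum is at x = 4, y = 6.

x = 4, y = 6, z = 130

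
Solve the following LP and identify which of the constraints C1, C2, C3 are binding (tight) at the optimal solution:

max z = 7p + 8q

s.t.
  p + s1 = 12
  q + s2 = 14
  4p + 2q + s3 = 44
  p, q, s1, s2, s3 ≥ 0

At p = 4, q = 14, compute slack b - a·x for each constraint:
  C1: 12 − 4 = 8  (slack)
  C2: 14 − 14 = 0  (binding)
  C3: 44 − 44 = 0  (binding)

Optimal: p = 4, q = 14
Binding: C2, C3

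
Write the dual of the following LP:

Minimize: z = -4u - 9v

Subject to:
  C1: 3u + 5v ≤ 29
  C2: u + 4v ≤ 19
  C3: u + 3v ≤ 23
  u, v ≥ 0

Primal min cᵀx s.t. Ax ≤ b, x ≥ 0  →  Dual max −bᵀy s.t. Aᵀy ≥ −c, y ≥ 0.

Maximize: z = -29y1 - 19y2 - 23y3

Subject to:
  3y1 + y2 + y3 ≥ 4
  5y1 + 4y2 + 3y3 ≥ 9
  y1, y2, y3 ≥ 0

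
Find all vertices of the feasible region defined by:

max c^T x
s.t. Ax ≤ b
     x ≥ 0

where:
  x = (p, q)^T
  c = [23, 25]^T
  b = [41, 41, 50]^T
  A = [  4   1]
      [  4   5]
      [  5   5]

(0, 0), (10, 0), (9, 1), (0, 8.2)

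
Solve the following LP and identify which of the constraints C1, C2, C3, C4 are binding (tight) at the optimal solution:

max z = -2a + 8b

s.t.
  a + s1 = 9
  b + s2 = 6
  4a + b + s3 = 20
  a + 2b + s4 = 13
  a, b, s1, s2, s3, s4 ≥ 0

At a = 0, b = 6, compute slack b - a·x for each constraint:
  C1: 9 − 0 = 9  (slack)
  C2: 6 − 6 = 0  (binding)
  C3: 20 − 6 = 14  (slack)
  C4: 13 − 12 = 1  (slack)

Optimal: a = 0, b = 6
Binding: C2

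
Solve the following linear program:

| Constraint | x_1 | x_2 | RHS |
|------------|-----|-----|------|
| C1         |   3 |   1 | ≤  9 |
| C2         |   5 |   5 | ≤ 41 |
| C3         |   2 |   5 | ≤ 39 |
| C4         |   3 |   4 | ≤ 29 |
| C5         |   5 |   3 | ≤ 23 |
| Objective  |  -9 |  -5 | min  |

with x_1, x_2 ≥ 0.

Evaluate the objective at each vertex of the feasible region:
  z(0, 0) = 0
  z(3, 0) = -27
  z(1, 6) = -39  ←
  z(0.4545, 6.909) = -38.64
  z(0, 7.25) = -36.25
The minimum is at x_1 = 1, x_2 = 6.

x_1 = 1, x_2 = 6, z = -39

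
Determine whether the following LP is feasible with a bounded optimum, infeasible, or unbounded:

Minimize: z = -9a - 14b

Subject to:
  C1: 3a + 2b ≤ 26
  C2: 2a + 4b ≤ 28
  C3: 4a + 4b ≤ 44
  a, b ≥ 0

Feasible with a bounded optimal solution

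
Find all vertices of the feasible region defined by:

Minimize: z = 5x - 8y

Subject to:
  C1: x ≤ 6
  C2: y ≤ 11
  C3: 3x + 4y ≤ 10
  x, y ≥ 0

(0, 0), (3.333, 0), (0, 2.5)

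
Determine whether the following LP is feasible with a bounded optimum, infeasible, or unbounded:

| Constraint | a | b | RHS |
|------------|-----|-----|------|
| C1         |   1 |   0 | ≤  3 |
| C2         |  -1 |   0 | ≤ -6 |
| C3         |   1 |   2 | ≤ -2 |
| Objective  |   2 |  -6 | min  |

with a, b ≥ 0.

Infeasible (no feasible solution exists)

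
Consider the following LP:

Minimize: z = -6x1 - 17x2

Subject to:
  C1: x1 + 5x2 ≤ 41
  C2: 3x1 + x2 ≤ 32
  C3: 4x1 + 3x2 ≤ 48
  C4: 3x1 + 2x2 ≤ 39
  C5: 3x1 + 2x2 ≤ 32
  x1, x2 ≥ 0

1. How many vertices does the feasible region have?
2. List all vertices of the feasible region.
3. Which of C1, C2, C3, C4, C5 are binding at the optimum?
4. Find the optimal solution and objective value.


1. 4
2. (0, 0), (10.67, 0), (6, 7), (0, 8.2)
3. C1, C5
4. x1 = 6, x2 = 7, z = -155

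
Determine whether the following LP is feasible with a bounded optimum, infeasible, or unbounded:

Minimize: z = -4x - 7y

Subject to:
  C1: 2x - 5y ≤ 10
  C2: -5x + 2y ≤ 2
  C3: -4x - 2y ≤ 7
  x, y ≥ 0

Unbounded (objective can decrease without bound)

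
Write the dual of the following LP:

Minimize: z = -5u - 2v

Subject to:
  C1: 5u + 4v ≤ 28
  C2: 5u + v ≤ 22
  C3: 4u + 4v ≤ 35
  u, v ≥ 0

Primal min cᵀx s.t. Ax ≤ b, x ≥ 0  →  Dual max −bᵀy s.t. Aᵀy ≥ −c, y ≥ 0.

Maximize: z = -28y1 - 22y2 - 35y3

Subject to:
  5y1 + 5y2 + 4y3 ≥ 5
  4y1 + y2 + 4y3 ≥ 2
  y1, y2, y3 ≥ 0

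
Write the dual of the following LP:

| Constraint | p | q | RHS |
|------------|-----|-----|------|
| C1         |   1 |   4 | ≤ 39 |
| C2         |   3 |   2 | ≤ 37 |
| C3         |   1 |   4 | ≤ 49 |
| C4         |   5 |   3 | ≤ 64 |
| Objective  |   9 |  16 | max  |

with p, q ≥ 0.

Primal max cᵀx s.t. Ax ≤ b, x ≥ 0  →  Dual min bᵀy s.t. Aᵀy ≥ c, y ≥ 0.

Minimize: z = 39y1 + 37y2 + 49y3 + 64y4

Subject to:
  y1 + 3y2 + y3 + 5y4 ≥ 9
  4y1 + 2y2 + 4y3 + 3y4 ≥ 16
  y1, y2, y3, y4 ≥ 0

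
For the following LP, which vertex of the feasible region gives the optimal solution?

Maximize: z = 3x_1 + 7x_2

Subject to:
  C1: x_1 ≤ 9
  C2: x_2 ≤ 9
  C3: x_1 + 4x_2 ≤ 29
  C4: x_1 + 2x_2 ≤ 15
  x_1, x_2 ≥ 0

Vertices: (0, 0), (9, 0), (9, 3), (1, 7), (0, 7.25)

Evaluate the objective at each vertex of the feasible region:
  z(0, 0) = 0
  z(9, 0) = 27
  z(9, 3) = 48
  z(1, 7) = 52  ←
  z(0, 7.25) = 50.75
The maximum is at x_1 = 1, x_2 = 7.

(1, 7)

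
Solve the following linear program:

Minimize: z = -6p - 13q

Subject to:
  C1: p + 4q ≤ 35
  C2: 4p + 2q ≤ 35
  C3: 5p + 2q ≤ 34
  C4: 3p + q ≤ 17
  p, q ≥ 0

Evaluate the objective at each vertex of the feasible region:
  z(0, 0) = 0
  z(5.667, 0) = -34
  z(3, 8) = -122  ←
  z(0, 8.75) = -113.8
The minimum is at p = 3, q = 8.

p = 3, q = 8, z = -122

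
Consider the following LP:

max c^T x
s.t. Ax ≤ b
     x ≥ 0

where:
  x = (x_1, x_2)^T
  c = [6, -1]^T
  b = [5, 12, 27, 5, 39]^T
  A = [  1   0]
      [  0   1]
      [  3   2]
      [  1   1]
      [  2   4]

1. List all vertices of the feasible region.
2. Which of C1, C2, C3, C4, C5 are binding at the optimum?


1. (0, 0), (5, 0), (0, 5)
2. C1, C4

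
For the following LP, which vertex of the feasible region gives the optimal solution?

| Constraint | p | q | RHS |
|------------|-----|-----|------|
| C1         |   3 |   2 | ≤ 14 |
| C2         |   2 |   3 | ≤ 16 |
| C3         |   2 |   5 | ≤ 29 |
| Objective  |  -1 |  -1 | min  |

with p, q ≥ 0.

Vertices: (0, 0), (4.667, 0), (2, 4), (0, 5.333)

Evaluate the objective at each vertex of the feasible region:
  z(0, 0) = 0
  z(4.667, 0) = -4.667
  z(2, 4) = -6  ←
  z(0, 5.333) = -5.333
The minimum is at p = 2, q = 4.

(2, 4)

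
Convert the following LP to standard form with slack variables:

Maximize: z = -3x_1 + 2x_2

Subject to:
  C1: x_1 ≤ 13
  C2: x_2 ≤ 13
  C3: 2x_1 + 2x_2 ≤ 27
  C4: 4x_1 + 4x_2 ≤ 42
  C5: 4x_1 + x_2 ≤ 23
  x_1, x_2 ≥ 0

max z = -3x_1 + 2x_2

s.t.
  x_1 + s1 = 13
  x_2 + s2 = 13
  2x_1 + 2x_2 + s3 = 27
  4x_1 + 4x_2 + s4 = 42
  4x_1 + x_2 + s5 = 23
  x_1, x_2, s1, s2, s3, s4, s5 ≥ 0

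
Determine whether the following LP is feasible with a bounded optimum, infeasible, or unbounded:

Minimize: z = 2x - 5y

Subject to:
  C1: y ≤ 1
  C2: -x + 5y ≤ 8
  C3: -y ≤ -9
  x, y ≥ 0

Infeasible (no feasible solution exists)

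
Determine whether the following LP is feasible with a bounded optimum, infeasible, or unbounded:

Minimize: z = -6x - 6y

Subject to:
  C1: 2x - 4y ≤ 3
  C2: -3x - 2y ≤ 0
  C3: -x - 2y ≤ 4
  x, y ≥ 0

Unbounded (objective can decrease without bound)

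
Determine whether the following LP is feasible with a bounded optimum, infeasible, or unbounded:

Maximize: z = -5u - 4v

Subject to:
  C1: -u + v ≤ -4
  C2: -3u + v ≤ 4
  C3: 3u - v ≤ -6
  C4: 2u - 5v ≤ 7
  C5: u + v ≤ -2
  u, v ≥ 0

Infeasible (no feasible solution exists)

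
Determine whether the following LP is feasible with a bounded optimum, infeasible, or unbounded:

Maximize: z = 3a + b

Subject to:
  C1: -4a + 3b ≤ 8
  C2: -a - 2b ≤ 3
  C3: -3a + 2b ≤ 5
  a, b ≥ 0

Unbounded (objective can increase without bound)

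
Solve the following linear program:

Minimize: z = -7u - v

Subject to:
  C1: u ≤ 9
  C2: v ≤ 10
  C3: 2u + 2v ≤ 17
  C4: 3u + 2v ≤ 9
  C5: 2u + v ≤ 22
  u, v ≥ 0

Evaluate the objective at each vertex of the feasible region:
  z(0, 0) = 0
  z(3, 0) = -21  ←
  z(0, 4.5) = -4.5
The minimum is at u = 3, v = 0.

u = 3, v = 0, z = -21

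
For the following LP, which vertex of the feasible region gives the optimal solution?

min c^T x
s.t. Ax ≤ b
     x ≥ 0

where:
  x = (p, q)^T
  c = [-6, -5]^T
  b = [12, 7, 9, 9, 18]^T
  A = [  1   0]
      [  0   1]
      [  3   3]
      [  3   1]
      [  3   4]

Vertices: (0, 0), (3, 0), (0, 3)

Evaluate the objective at each vertex of the feasible region:
  z(0, 0) = 0
  z(3, 0) = -18  ←
  z(0, 3) = -15
The minimum is at p = 3, q = 0.

(3, 0)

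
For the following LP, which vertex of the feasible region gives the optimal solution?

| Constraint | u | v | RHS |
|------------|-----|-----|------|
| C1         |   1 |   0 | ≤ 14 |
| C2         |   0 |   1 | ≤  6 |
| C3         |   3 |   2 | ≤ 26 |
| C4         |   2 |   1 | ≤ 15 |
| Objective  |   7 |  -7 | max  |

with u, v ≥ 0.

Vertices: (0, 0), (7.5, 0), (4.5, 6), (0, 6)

Evaluate the objective at each vertex of the feasible region:
  z(0, 0) = 0
  z(7.5, 0) = 52.5  ←
  z(4.5, 6) = -10.5
  z(0, 6) = -42
The maximum is at u = 7.5, v = 0.

(7.5, 0)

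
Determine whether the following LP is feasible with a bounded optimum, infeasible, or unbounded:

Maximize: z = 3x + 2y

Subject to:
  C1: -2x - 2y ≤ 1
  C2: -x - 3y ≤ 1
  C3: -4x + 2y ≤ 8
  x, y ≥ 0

Unbounded (objective can increase without bound)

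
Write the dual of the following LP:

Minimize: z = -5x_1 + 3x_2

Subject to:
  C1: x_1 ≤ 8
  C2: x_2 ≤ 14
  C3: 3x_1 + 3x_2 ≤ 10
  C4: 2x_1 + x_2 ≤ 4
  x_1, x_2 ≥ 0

Primal min cᵀx s.t. Ax ≤ b, x ≥ 0  →  Dual max −bᵀy s.t. Aᵀy ≥ −c, y ≥ 0.

Maximize: z = -8y1 - 14y2 - 10y3 - 4y4

Subject to:
  y1 + 3y3 + 2y4 ≥ 5
  y2 + 3y3 + y4 ≥ -3
  y1, y2, y3, y4 ≥ 0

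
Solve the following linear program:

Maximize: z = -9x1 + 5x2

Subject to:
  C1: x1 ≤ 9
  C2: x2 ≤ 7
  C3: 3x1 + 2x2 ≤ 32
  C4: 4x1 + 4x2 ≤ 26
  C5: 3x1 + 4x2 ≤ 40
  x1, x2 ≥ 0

Evaluate the objective at each vertex of the feasible region:
  z(0, 0) = 0
  z(6.5, 0) = -58.5
  z(0, 6.5) = 32.5  ←
The maximum is at x1 = 0, x2 = 6.5.

x1 = 0, x2 = 6.5, z = 32.5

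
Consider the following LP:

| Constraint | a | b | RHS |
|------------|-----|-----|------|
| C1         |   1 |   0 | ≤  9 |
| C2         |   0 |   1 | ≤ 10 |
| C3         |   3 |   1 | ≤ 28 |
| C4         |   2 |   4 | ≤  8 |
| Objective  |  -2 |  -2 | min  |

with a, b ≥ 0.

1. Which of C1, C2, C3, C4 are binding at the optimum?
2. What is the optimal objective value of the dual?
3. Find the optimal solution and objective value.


1. C4
2. -8
3. a = 4, b = 0, z = -8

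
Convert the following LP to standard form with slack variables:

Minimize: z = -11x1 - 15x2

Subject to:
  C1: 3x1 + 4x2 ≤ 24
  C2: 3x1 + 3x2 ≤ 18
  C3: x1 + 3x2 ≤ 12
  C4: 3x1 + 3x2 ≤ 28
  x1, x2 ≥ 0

min z = -11x1 - 15x2

s.t.
  3x1 + 4x2 + s1 = 24
  3x1 + 3x2 + s2 = 18
  x1 + 3x2 + s3 = 12
  3x1 + 3x2 + s4 = 28
  x1, x2, s1, s2, s3, s4 ≥ 0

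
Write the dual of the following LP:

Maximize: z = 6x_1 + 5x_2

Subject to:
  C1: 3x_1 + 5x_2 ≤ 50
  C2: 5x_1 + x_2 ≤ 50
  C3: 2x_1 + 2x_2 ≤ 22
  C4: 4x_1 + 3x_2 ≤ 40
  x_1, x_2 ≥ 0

Primal max cᵀx s.t. Ax ≤ b, x ≥ 0  →  Dual min bᵀy s.t. Aᵀy ≥ c, y ≥ 0.

Minimize: z = 50y1 + 50y2 + 22y3 + 40y4

Subject to:
  3y1 + 5y2 + 2y3 + 4y4 ≥ 6
  5y1 + y2 + 2y3 + 3y4 ≥ 5
  y1, y2, y3, y4 ≥ 0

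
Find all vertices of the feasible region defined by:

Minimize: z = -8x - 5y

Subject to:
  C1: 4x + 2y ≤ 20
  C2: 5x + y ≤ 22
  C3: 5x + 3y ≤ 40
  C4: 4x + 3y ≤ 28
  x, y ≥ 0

(0, 0), (4.4, 0), (4, 2), (1, 8), (0, 9.333)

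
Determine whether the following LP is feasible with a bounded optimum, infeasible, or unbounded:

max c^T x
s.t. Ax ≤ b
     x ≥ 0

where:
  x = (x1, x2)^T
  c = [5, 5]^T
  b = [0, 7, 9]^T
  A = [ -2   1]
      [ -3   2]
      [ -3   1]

Unbounded (objective can increase without bound)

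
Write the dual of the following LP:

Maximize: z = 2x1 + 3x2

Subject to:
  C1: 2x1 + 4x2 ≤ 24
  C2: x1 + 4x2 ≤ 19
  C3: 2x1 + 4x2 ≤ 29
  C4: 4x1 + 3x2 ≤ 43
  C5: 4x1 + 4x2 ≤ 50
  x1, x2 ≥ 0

Primal max cᵀx s.t. Ax ≤ b, x ≥ 0  →  Dual min bᵀy s.t. Aᵀy ≥ c, y ≥ 0.

Minimize: z = 24y1 + 19y2 + 29y3 + 43y4 + 50y5

Subject to:
  2y1 + y2 + 2y3 + 4y4 + 4y5 ≥ 2
  4y1 + 4y2 + 4y3 + 3y4 + 4y5 ≥ 3
  y1, y2, y3, y4, y5 ≥ 0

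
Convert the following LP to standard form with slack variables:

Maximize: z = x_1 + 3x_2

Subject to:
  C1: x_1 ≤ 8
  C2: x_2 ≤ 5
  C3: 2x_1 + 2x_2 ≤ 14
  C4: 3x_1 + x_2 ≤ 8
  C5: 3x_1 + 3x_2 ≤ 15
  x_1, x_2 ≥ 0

max z = x_1 + 3x_2

s.t.
  x_1 + s1 = 8
  x_2 + s2 = 5
  2x_1 + 2x_2 + s3 = 14
  3x_1 + x_2 + s4 = 8
  3x_1 + 3x_2 + s5 = 15
  x_1, x_2, s1, s2, s3, s4, s5 ≥ 0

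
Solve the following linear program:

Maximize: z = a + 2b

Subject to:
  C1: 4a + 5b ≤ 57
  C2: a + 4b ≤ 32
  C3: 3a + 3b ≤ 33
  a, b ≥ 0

Evaluate the objective at each vertex of the feasible region:
  z(0, 0) = 0
  z(11, 0) = 11
  z(4, 7) = 18  ←
  z(0, 8) = 16
The maximum is at a = 4, b = 7.

a = 4, b = 7, z = 18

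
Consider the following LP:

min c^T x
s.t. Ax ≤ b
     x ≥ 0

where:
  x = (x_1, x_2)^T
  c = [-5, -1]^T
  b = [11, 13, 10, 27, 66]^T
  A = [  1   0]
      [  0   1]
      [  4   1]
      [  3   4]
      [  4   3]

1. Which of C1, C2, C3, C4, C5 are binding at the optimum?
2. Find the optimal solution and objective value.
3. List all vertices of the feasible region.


1. C3
2. x_1 = 2.5, x_2 = 0, z = -12.5
3. (0, 0), (2.5, 0), (1, 6), (0, 6.75)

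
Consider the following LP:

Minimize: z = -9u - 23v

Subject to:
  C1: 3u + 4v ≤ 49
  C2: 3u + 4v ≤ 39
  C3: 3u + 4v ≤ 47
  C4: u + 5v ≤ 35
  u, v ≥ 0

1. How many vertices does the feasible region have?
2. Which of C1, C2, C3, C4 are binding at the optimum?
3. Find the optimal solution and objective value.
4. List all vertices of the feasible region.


1. 4
2. C2, C4
3. u = 5, v = 6, z = -183
4. (0, 0), (13, 0), (5, 6), (0, 7)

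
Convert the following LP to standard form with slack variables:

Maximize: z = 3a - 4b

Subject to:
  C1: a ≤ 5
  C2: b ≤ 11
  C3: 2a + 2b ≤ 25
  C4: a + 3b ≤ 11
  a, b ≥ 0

max z = 3a - 4b

s.t.
  a + s1 = 5
  b + s2 = 11
  2a + 2b + s3 = 25
  a + 3b + s4 = 11
  a, b, s1, s2, s3, s4 ≥ 0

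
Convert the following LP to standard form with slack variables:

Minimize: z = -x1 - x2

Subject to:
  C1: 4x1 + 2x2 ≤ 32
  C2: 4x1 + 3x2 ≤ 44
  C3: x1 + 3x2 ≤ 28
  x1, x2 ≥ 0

min z = -x1 - x2

s.t.
  4x1 + 2x2 + s1 = 32
  4x1 + 3x2 + s2 = 44
  x1 + 3x2 + s3 = 28
  x1, x2, s1, s2, s3 ≥ 0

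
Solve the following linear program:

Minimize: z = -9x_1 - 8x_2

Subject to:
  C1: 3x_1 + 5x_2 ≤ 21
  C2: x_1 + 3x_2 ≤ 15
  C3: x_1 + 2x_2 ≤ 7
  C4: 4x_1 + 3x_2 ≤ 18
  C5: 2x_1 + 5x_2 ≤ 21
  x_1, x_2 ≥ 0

Evaluate the objective at each vertex of the feasible region:
  z(0, 0) = 0
  z(4.5, 0) = -40.5
  z(3, 2) = -43  ←
  z(0, 3.5) = -28
The minimum is at x_1 = 3, x_2 = 2.

x_1 = 3, x_2 = 2, z = -43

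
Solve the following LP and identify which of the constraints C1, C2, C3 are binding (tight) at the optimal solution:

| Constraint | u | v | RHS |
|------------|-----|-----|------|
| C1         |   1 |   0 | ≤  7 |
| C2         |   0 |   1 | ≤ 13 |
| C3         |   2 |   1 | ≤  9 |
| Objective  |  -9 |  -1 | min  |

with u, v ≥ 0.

At u = 4.5, v = 0, compute slack b - a·x for each constraint:
  C1: 7 − 4.5 = 2.5  (slack)
  C2: 13 − 0 = 13  (slack)
  C3: 9 − 9 = 0  (binding)

Optimal: u = 4.5, v = 0
Binding: C3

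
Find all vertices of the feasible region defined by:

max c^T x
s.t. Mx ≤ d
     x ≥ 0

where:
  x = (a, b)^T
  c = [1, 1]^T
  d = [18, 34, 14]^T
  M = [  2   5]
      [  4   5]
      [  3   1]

(0, 0), (4.667, 0), (4, 2), (0, 3.6)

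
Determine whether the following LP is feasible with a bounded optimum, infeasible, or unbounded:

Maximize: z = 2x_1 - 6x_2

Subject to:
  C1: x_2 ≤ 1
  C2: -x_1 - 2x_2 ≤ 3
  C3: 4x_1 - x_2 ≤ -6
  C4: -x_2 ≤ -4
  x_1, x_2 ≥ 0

Infeasible (no feasible solution exists)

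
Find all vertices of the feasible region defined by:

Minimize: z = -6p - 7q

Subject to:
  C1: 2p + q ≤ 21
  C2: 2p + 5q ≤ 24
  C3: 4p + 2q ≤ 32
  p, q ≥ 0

(0, 0), (8, 0), (7, 2), (0, 4.8)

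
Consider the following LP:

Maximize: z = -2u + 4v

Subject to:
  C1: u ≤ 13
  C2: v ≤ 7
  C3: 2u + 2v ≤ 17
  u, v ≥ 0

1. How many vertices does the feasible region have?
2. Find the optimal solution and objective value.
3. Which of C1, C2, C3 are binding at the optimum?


1. 4
2. u = 0, v = 7, z = 28
3. C2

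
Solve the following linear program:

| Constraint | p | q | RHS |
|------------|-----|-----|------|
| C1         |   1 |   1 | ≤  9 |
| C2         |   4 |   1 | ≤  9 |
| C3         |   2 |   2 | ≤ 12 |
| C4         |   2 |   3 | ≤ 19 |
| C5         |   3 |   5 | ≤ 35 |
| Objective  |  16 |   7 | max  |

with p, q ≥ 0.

Evaluate the objective at each vertex of the feasible region:
  z(0, 0) = 0
  z(2.25, 0) = 36
  z(1, 5) = 51  ←
  z(0, 6) = 42
The maximum is at p = 1, q = 5.

p = 1, q = 5, z = 51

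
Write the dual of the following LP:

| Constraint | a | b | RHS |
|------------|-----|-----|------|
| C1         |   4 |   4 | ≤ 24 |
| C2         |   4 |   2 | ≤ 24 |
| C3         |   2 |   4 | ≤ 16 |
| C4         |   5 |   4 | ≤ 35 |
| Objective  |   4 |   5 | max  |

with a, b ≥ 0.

Primal max cᵀx s.t. Ax ≤ b, x ≥ 0  →  Dual min bᵀy s.t. Aᵀy ≥ c, y ≥ 0.

Minimize: z = 24y1 + 24y2 + 16y3 + 35y4

Subject to:
  4y1 + 4y2 + 2y3 + 5y4 ≥ 4
  4y1 + 2y2 + 4y3 + 4y4 ≥ 5
  y1, y2, y3, y4 ≥ 0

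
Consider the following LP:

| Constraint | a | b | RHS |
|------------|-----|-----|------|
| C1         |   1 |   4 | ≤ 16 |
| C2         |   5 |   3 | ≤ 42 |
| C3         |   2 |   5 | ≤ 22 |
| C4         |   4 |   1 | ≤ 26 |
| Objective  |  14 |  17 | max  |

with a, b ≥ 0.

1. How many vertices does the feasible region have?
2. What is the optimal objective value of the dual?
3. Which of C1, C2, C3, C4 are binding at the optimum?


1. 5
2. 118
3. C3, C4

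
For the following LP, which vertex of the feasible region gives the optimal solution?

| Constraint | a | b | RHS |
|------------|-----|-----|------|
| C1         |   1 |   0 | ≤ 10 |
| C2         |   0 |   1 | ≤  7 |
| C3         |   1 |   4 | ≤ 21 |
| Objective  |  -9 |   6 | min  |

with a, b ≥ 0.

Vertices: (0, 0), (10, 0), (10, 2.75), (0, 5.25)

Evaluate the objective at each vertex of the feasible region:
  z(0, 0) = 0
  z(10, 0) = -90  ←
  z(10, 2.75) = -73.5
  z(0, 5.25) = 31.5
The minimum is at a = 10, b = 0.

(10, 0)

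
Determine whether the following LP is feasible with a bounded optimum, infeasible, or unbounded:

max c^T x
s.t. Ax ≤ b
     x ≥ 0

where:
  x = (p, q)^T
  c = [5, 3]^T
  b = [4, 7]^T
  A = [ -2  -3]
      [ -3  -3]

Unbounded (objective can increase without bound)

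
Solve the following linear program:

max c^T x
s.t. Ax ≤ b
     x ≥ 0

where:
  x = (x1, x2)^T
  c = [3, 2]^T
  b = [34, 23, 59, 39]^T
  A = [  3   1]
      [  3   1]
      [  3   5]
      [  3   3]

Evaluate the objective at each vertex of the feasible region:
  z(0, 0) = 0
  z(7.667, 0) = 23
  z(5, 8) = 31  ←
  z(3, 10) = 29
  z(0, 11.8) = 23.6
The maximum is at x1 = 5, x2 = 8.

x1 = 5, x2 = 8, z = 31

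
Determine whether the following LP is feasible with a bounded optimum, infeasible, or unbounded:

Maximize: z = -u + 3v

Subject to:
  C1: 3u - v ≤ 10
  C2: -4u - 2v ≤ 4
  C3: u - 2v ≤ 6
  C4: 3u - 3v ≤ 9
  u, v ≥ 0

Unbounded (objective can increase without bound)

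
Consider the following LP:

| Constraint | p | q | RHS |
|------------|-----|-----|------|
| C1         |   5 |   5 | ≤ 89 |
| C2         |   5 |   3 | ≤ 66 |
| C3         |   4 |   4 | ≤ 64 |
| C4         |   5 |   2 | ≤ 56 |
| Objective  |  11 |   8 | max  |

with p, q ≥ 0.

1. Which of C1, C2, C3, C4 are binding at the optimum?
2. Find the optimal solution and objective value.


1. C3, C4
2. p = 8, q = 8, z = 152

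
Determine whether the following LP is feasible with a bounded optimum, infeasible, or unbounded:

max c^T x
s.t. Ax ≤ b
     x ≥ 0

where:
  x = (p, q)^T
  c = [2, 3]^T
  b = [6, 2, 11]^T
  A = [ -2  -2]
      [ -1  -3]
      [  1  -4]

Unbounded (objective can increase without bound)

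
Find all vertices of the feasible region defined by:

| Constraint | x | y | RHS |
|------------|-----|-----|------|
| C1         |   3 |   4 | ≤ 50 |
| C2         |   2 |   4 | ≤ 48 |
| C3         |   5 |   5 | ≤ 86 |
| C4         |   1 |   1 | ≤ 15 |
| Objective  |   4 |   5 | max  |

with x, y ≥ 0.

(0, 0), (15, 0), (10, 5), (2, 11), (0, 12)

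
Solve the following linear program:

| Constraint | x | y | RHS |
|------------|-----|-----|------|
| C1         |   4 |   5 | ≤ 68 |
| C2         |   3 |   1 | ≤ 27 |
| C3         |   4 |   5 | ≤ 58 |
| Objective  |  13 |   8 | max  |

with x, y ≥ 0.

Evaluate the objective at each vertex of the feasible region:
  z(0, 0) = 0
  z(9, 0) = 117
  z(7, 6) = 139  ←
  z(0, 11.6) = 92.8
The maximum is at x = 7, y = 6.

x = 7, y = 6, z = 139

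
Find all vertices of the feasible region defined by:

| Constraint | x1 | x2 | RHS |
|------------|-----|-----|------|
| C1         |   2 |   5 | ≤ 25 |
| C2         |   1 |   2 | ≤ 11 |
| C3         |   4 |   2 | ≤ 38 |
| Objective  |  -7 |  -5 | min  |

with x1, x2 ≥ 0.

(0, 0), (9.5, 0), (9, 1), (5, 3), (0, 5)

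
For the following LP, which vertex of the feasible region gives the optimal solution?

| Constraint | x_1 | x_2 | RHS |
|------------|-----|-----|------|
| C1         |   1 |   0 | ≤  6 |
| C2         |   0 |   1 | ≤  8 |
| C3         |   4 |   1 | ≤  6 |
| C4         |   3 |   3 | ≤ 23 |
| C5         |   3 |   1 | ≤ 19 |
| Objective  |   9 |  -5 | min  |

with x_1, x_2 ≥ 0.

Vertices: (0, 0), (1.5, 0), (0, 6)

Evaluate the objective at each vertex of the feasible region:
  z(0, 0) = 0
  z(1.5, 0) = 13.5
  z(0, 6) = -30  ←
The minimum is at x_1 = 0, x_2 = 6.

(0, 6)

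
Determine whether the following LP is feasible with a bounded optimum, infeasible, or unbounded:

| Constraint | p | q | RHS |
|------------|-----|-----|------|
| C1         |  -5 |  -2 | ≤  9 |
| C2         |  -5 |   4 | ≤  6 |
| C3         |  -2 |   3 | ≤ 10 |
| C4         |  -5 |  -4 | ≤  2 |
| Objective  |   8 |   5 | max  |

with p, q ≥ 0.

Unbounded (objective can increase without bound)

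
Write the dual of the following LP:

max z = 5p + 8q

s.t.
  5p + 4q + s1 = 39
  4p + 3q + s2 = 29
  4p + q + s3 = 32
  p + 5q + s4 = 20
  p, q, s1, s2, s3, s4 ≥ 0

Primal max cᵀx s.t. Ax ≤ b, x ≥ 0  →  Dual min bᵀy s.t. Aᵀy ≥ c, y ≥ 0.

Minimize: z = 39y1 + 29y2 + 32y3 + 20y4

Subject to:
  5y1 + 4y2 + 4y3 + y4 ≥ 5
  4y1 + 3y2 + y3 + 5y4 ≥ 8
  y1, y2, y3, y4 ≥ 0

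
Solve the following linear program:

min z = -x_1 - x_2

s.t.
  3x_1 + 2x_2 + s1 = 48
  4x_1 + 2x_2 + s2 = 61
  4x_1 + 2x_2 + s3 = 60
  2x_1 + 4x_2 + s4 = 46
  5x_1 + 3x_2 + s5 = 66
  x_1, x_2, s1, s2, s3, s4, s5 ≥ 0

Evaluate the objective at each vertex of the feasible region:
  z(0, 0) = 0
  z(13.2, 0) = -13.2
  z(9, 7) = -16  ←
  z(0, 11.5) = -11.5
The minimum is at x_1 = 9, x_2 = 7.

x_1 = 9, x_2 = 7, z = -16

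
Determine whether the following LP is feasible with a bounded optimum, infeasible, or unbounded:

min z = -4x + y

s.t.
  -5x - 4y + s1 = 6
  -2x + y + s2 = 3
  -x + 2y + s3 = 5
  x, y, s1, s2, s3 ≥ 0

Unbounded (objective can decrease without bound)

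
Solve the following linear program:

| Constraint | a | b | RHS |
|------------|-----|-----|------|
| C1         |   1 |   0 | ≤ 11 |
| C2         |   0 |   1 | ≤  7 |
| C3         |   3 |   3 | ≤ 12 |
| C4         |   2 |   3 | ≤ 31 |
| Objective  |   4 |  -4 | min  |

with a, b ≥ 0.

Evaluate the objective at each vertex of the feasible region:
  z(0, 0) = 0
  z(4, 0) = 16
  z(0, 4) = -16  ←
The minimum is at a = 0, b = 4.

a = 0, b = 4, z = -16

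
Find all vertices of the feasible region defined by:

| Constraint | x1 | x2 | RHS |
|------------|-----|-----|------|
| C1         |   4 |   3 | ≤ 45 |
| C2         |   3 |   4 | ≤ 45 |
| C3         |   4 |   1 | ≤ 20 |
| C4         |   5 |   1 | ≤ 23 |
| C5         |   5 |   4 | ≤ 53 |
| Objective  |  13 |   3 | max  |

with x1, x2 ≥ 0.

(0, 0), (4.6, 0), (3, 8), (2.692, 9.231), (0, 11.25)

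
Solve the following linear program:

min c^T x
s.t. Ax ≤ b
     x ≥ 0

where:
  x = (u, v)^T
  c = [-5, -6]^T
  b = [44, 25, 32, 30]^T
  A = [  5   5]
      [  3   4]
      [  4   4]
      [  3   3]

Evaluate the objective at each vertex of the feasible region:
  z(0, 0) = 0
  z(8, 0) = -40
  z(7, 1) = -41  ←
  z(0, 6.25) = -37.5
The minimum is at u = 7, v = 1.

u = 7, v = 1, z = -41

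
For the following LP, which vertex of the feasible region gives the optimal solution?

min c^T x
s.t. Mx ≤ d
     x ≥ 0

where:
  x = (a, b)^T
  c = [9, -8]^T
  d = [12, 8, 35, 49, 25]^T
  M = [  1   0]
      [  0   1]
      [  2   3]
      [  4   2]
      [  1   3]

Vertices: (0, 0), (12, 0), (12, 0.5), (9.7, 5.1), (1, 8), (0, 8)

Evaluate the objective at each vertex of the feasible region:
  z(0, 0) = 0
  z(12, 0) = 108
  z(12, 0.5) = 104
  z(9.7, 5.1) = 46.5
  z(1, 8) = -55
  z(0, 8) = -64  ←
The minimum is at a = 0, b = 8.

(0, 8)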